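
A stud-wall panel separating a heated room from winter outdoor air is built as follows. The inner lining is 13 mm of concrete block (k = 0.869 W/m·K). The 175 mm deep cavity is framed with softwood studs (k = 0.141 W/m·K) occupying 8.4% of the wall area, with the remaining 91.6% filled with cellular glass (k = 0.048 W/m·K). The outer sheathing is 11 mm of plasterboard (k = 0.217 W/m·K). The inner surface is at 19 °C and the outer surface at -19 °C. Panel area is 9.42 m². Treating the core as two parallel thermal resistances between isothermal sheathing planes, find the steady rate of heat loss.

Sheathing layers in series; stud and cavity paths in parallel between them.
R_inner = 0.013/(0.869×9.42) = 0.001588 K/W
R_stud  = 0.175/(0.141×0.084×9.42) = 1.569 K/W
R_cav   = 0.175/(0.048×0.916×9.42) = 0.4225 K/W
1/R_core = 1/R_stud + 1/R_cav → R_core = 0.3329 K/W
R_outer = 0.011/(0.217×9.42) = 0.005381 K/W
R_total = 0.3398 K/W
Q = ΔT/R_total = 38/0.3398

Q ≈ 112 W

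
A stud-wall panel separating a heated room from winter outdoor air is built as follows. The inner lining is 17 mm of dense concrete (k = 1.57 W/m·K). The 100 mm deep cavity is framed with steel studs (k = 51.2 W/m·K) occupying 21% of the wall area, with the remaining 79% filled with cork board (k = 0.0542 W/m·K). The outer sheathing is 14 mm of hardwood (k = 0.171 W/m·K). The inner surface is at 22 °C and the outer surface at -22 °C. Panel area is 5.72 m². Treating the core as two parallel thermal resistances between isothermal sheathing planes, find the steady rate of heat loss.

Q ≈ 2470 W

Sheathing layers in series; stud and cavity paths in parallel between them.
R_inner = 0.017/(1.57×5.72) = 0.001893 K/W
R_stud  = 0.1/(51.2×0.21×5.72) = 0.001626 K/W
R_cav   = 0.1/(0.0542×0.79×5.72) = 0.4083 K/W
1/R_core = 1/R_stud + 1/R_cav → R_core = 0.00162 K/W
R_outer = 0.014/(0.171×5.72) = 0.01431 K/W
R_total = 0.01783 K/W
Q = ΔT/R_total = 44/0.01783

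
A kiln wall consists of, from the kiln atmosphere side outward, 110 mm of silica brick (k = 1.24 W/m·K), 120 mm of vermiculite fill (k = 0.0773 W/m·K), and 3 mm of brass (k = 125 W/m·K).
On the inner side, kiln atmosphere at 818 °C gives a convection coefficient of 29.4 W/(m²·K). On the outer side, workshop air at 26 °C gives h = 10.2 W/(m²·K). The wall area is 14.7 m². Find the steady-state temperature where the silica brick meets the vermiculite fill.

Using the resistance-network approach (series):
R_inner film = 1/(h_i·A) = 1/(29.4×14.7) = 0.002314 K/W
R_silica brick = L/(kA) = 0.11/(1.24×14.7) = 0.006035 K/W
R_vermiculite fill = L/(kA) = 0.12/(0.0773×14.7) = 0.1056 K/W
R_brass = L/(kA) = 0.003/(125×14.7) = 1.633×10^-6 K/W
R_outer film = 1/(h_o·A) = 1/(10.2×14.7) = 0.006669 K/W
R_total = 0.1206 K/W;  Q = ΔT/R_total = 792/0.1206 = 6566 W
T_interface = T_inner − Q·ΣR(inner→interface) = 818 − 6570×0.008349

T ≈ 763 °C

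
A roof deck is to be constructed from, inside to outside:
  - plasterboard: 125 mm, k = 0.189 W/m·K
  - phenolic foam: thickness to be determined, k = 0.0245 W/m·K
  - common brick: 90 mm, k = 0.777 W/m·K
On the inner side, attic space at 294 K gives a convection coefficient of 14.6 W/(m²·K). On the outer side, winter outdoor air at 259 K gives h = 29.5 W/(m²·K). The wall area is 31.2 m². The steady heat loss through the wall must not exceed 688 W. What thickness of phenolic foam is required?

Treating each layer as a thermal resistance in series:
R_inner film = 1/(h_i·A) = 1/(14.6×31.2) = 0.002195 K/W
R_plasterboard = L/(kA) = 0.125/(0.189×31.2) = 0.0212 K/W
R_common brick = L/(kA) = 0.09/(0.777×31.2) = 0.003713 K/W
R_outer film = 1/(h_o·A) = 1/(29.5×31.2) = 0.001086 K/W
Sum of the known resistances R_other = 0.02819 K/W
Required total resistance R_tot = ΔT/Q_allow = 35/688 = 0.05087 K/W
R_phenolic foam = R_tot − R_other = 0.02268 K/W
L = R·k·A = 0.02268×0.0245×31.2

L ≈ 17.3 mm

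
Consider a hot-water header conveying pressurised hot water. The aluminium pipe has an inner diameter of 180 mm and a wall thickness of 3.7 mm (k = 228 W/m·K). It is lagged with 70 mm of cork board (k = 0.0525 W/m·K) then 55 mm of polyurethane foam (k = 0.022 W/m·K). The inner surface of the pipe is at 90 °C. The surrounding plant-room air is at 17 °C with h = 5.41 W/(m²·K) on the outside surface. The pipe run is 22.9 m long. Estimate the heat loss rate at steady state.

Q ≈ 426 W

For a radial system each layer contributes R = ln(r_out/r_in)/(2πkL); films add R = 1/(hA).
R_aluminium pipe wall = ln(93.7/90)/(2π×228×22.9) = 1.228×10^-6 K/W
R_cork board = ln(163.7/93.7)/(2π×0.0525×22.9) = 0.07386 K/W
R_polyurethane foam = ln(218.7/163.7)/(2π×0.022×22.9) = 0.09151 K/W
R_outer film = 1/(h_o·2πr_oL) = 1/(5.41×2π×0.2187×22.9) = 0.005874 K/W
R_total = 0.1712 K/W
Q = ΔT/R_total = 73/0.1712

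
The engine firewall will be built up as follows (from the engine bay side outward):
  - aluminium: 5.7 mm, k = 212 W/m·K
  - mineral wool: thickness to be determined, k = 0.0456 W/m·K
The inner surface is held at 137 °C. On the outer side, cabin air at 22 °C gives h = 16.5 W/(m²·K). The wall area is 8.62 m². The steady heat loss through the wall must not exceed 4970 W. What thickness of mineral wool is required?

L ≈ 6.33 mm

Series thermal resistances:
R_aluminium = L/(kA) = 0.0057/(212×8.62) = 3.119×10^-6 K/W
R_outer film = 1/(h_o·A) = 1/(16.5×8.62) = 0.007031 K/W
Sum of the known resistances R_other = 0.007034 K/W
Required total resistance R_tot = ΔT/Q_allow = 115/4970 = 0.02314 K/W
R_mineral wool = R_tot − R_other = 0.0161 K/W
L = R·k·A = 0.0161×0.0456×8.62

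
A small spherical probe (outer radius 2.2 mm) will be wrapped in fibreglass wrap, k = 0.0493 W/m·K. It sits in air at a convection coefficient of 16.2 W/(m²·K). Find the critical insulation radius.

r_cr ≈ 6.09 mm

For a sphere r_cr = 2k/h = 2×0.0493/16.2
r_cr = 6.09 mm; since the bare radius (2.2 mm) is below r_cr, adding a thin layer of insulation will *increase* heat loss.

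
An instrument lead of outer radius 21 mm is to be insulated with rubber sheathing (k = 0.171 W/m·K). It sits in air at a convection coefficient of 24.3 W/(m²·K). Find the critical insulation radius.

r_cr ≈ 7.04 mm

For a cylinder r_cr = k/h = 0.171/24.3
r_cr = 7.04 mm; since the bare radius (21 mm) is above r_cr, any added insulation will reduce heat loss.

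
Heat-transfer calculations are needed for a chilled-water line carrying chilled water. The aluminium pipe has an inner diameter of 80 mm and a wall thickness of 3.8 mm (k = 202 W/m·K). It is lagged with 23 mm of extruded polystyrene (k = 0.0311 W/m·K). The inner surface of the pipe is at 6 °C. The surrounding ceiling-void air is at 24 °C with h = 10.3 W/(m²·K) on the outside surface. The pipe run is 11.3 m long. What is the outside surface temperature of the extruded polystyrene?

Radial resistances (cylindrical: R_cond = ln(r_o/r_i)/(2πkL), R_conv = 1/(h·2πrL)):
R_aluminium pipe wall = ln(43.8/40)/(2π×202×11.3) = 6.328×10^-6 K/W
R_extruded polystyrene = ln(66.8/43.8)/(2π×0.0311×11.3) = 0.1911 K/W
R_outer film = 1/(h_o·2πr_oL) = 1/(10.3×2π×0.0668×11.3) = 0.02047 K/W
R_total = 0.2116 K/W
Q = ΔT/R_total = 18/0.2116
Q = 85.1 W
T_interface = T_inner + Q·ΣR(inner→interface) = 6 + 85.1×0.1912

T ≈ 22.3 °C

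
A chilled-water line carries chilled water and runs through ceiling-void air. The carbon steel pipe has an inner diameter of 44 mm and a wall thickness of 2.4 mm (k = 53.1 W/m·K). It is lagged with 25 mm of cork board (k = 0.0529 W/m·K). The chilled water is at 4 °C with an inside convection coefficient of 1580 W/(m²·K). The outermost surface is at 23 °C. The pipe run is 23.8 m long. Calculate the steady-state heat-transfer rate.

Per-layer cylindrical resistances, series-summed:
R_inner film = 1/(h_i·2πr₁L) = 1/(1580×2π×0.022×23.8) = 1.924×10^-4 K/W
R_carbon steel pipe wall = ln(24.4/22)/(2π×53.1×23.8) = 1.304×10^-5 K/W
R_cork board = ln(49.4/24.4)/(2π×0.0529×23.8) = 0.08917 K/W
R_total = 0.08937 K/W
Q = ΔT/R_total = 19/0.08937

Q ≈ 213 W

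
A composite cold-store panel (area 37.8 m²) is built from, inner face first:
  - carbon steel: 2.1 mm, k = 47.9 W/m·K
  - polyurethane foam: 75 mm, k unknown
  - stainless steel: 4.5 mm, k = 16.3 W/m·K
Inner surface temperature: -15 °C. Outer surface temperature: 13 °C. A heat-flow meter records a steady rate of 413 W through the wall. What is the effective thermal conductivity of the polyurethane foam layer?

k ≈ 0.0293 W/(m·K)

Model the wall as resistances in series:
R_carbon steel = L/(kA) = 0.0021/(47.9×37.8) = 1.16×10^-6 K/W
R_stainless steel = L/(kA) = 0.0045/(16.3×37.8) = 7.304×10^-6 K/W
Sum of known resistances R_other = 8.463×10^-6 K/W
Total R = ΔT/Q = 28/413 = 0.0678 K/W
R_polyurethane foam = R_total − R_other = 0.06779 K/W
k = L/(R·A) = 0.075/(0.06779×37.8)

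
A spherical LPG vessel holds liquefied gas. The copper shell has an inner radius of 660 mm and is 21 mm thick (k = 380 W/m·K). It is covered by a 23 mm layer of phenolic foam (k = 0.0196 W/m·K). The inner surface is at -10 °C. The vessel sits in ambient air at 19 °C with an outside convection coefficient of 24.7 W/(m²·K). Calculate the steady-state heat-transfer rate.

Q ≈ 144 W

Spherical conduction: R = (1/r_in − 1/r_out)/(4πk) per layer; series-sum.
R_copper shell = (1/0.66 − 1/0.681)/(4π×380) = 9.784×10^-6 K/W
R_phenolic foam = (1/0.681 − 1/0.704)/(4π×0.0196) = 0.1948 K/W
R_outer film = 1/(h·4πr_o²) = 1/(24.7×4π×0.704²) = 0.006501 K/W
R_total = 0.2013 K/W
Q = ΔT/R_total = 29/0.2013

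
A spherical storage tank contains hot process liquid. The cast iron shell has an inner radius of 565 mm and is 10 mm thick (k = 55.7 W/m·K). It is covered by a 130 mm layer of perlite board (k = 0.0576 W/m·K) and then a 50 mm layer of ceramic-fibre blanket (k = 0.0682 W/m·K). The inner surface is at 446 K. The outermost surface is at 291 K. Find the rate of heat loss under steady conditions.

Q ≈ 280 W

Each spherical layer contributes R = (1/r_i − 1/r_o)/(4πk):
R_cast iron shell = (1/0.565 − 1/0.575)/(4π×55.7) = 4.398×10^-5 K/W
R_perlite board = (1/0.575 − 1/0.705)/(4π×0.0576) = 0.4431 K/W
R_ceramic-fibre blanket = (1/0.705 − 1/0.755)/(4π×0.0682) = 0.1096 K/W
R_total = 0.5527 K/W
Q = ΔT/R_total = 155/0.5527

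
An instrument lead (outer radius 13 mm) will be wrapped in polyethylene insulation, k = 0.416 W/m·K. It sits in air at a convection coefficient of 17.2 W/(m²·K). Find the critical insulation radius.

r_cr ≈ 24.2 mm

For a cylinder r_cr = k/h = 0.416/17.2
r_cr = 24.2 mm; since the bare radius (13 mm) is below r_cr, adding a thin layer of insulation will *increase* heat loss.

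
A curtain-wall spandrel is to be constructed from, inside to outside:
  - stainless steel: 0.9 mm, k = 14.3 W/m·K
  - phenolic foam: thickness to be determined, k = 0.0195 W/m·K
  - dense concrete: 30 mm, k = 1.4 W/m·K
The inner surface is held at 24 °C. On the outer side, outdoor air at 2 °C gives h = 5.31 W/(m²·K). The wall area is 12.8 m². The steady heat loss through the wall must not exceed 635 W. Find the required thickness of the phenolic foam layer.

Using the resistance-network approach (series):
R_stainless steel = L/(kA) = 0.0009/(14.3×12.8) = 4.917×10^-6 K/W
R_dense concrete = L/(kA) = 0.03/(1.4×12.8) = 0.001674 K/W
R_outer film = 1/(h_o·A) = 1/(5.31×12.8) = 0.01471 K/W
Sum of the known resistances R_other = 0.01639 K/W
Required total resistance R_tot = ΔT/Q_allow = 22/635 = 0.03465 K/W
R_phenolic foam = R_tot − R_other = 0.01825 K/W
L = R·k·A = 0.01825×0.0195×12.8

L ≈ 4.56 mm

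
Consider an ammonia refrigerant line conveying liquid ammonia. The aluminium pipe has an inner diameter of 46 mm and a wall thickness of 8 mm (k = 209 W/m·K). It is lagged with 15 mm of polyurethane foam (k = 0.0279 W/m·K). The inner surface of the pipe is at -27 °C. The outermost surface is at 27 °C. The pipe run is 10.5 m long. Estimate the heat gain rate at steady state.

Q ≈ 252 W

Per-layer cylindrical resistances, series-summed:
R_aluminium pipe wall = ln(31/23)/(2π×209×10.5) = 2.165×10^-5 K/W
R_polyurethane foam = ln(46/31)/(2π×0.0279×10.5) = 0.2144 K/W
R_total = 0.2144 K/W
Q = ΔT/R_total = 54/0.2144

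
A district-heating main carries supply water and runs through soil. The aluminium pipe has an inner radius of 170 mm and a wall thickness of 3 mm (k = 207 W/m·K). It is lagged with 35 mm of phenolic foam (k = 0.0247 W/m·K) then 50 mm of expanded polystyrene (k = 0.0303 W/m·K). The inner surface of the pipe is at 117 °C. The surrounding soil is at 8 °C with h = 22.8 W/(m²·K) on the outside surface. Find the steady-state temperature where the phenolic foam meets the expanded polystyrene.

T ≈ 61.8 °C

Radial resistances (cylindrical: R_cond = ln(r_o/r_i)/(2πkL), R_conv = 1/(h·2πrL)):
R_aluminium pipe wall = ln(173/170)/(2π×207×1) = 1.345×10^-5 K/W
R_phenolic foam = ln(208/173)/(2π×0.0247×1) = 1.187 K/W
R_expanded polystyrene = ln(258/208)/(2π×0.0303×1) = 1.132 K/W
R_outer film = 1/(h_o·2πr_oL) = 1/(22.8×2π×0.258×1) = 0.02706 K/W
R_total = 2.346 K/W
Q = ΔT/R_total = 109/2.346
Q = 46.5 W/m
T_interface = T_inner − Q·ΣR(inner→interface) = 117 − 46.5×1.187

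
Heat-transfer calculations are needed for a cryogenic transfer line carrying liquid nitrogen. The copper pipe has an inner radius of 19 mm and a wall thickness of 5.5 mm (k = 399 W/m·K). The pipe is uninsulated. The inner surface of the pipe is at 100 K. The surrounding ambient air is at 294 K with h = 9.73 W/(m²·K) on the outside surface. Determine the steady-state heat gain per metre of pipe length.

q′ ≈ 291 W/m

For a radial system each layer contributes R = ln(r_out/r_in)/(2πkL); films add R = 1/(hA).
R_copper pipe wall = ln(24.5/19)/(2π×399×1) = 1.014×10^-4 K/W
R_outer film = 1/(h_o·2πr_oL) = 1/(9.73×2π×0.0245×1) = 0.6676 K/W
R_total = 0.6677 K/W
Q = ΔT/R_total = 194/0.6677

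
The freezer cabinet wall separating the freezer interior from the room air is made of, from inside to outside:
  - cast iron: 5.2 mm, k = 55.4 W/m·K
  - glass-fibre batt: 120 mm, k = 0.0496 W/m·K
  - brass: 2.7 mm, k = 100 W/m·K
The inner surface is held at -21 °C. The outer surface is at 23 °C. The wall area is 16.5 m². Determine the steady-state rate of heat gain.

Series thermal resistances:
R_cast iron = L/(kA) = 0.0052/(55.4×16.5) = 5.689×10^-6 K/W
R_glass-fibre batt = L/(kA) = 0.12/(0.0496×16.5) = 0.1466 K/W
R_brass = L/(kA) = 0.0027/(100×16.5) = 1.636×10^-6 K/W
R_total = 0.1466 K/W
Q = ΔT / R_total = 44 / 0.1466

Q ≈ 300 W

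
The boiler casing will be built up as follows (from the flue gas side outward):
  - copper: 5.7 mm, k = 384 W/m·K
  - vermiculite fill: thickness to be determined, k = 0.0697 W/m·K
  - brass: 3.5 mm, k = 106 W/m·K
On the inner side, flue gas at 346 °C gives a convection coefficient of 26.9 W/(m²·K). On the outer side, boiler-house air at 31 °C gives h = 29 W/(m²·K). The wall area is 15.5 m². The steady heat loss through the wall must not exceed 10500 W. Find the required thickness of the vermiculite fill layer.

L ≈ 27.4 mm

Treating each layer as a thermal resistance in series:
R_inner film = 1/(h_i·A) = 1/(26.9×15.5) = 0.002398 K/W
R_copper = L/(kA) = 0.0057/(384×15.5) = 9.577×10^-7 K/W
R_brass = L/(kA) = 0.0035/(106×15.5) = 2.13×10^-6 K/W
R_outer film = 1/(h_o·A) = 1/(29×15.5) = 0.002225 K/W
Sum of the known resistances R_other = 0.004626 K/W
Required total resistance R_tot = ΔT/Q_allow = 315/10500 = 0.03 K/W
R_vermiculite fill = R_tot − R_other = 0.02537 K/W
L = R·k·A = 0.02537×0.0697×15.5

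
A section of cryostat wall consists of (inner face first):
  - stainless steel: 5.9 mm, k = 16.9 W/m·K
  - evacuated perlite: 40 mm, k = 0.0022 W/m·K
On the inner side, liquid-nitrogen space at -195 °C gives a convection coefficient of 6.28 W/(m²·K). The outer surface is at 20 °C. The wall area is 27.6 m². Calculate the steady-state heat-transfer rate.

Model the wall as resistances in series:
R_inner film = 1/(h_i·A) = 1/(6.28×27.6) = 0.005769 K/W
R_stainless steel = L/(kA) = 0.0059/(16.9×27.6) = 1.265×10^-5 K/W
R_evacuated perlite = L/(kA) = 0.04/(0.0022×27.6) = 0.6588 K/W
R_total = 0.6645 K/W
Q = ΔT / R_total = 215 / 0.6645

Q ≈ 324 W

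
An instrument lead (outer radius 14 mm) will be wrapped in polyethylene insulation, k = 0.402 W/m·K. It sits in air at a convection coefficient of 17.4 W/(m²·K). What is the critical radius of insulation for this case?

r_cr ≈ 23.1 mm

For a cylinder r_cr = k/h = 0.402/17.4
r_cr = 23.1 mm; since the bare radius (14 mm) is below r_cr, adding a thin layer of insulation will *increase* heat loss.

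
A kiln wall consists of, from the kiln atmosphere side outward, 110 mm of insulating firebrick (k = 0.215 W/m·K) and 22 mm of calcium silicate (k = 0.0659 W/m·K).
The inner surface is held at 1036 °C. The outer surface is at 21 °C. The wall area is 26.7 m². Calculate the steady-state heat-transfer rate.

Q ≈ 32100 W

Series thermal resistances:
R_insulating firebrick = L/(kA) = 0.11/(0.215×26.7) = 0.01916 K/W
R_calcium silicate = L/(kA) = 0.022/(0.0659×26.7) = 0.0125 K/W
R_total = 0.03167 K/W
Q = ΔT / R_total = 1015 / 0.03167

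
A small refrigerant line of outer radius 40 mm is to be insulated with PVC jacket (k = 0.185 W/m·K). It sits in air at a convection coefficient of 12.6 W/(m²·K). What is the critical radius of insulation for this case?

For a cylinder r_cr = k/h = 0.185/12.6
r_cr = 14.7 mm; since the bare radius (40 mm) is above r_cr, any added insulation will reduce heat loss.

r_cr ≈ 14.7 mm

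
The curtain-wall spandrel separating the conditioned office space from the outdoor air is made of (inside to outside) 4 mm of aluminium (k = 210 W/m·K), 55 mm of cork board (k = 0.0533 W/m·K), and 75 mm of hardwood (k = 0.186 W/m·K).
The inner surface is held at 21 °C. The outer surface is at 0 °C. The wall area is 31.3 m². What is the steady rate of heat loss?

Series thermal resistances:
R_aluminium = L/(kA) = 0.004/(210×31.3) = 6.086×10^-7 K/W
R_cork board = L/(kA) = 0.055/(0.0533×31.3) = 0.03297 K/W
R_hardwood = L/(kA) = 0.075/(0.186×31.3) = 0.01288 K/W
R_total = 0.04585 K/W
Q = ΔT / R_total = 21 / 0.04585

Q ≈ 458 W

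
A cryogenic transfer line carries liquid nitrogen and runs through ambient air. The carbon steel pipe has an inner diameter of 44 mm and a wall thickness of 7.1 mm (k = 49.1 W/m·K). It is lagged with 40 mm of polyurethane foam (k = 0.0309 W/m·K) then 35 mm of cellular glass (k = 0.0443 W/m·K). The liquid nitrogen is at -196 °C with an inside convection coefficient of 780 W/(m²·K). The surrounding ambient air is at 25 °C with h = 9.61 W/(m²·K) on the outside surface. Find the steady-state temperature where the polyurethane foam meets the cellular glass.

Radial resistances (cylindrical: R_cond = ln(r_o/r_i)/(2πkL), R_conv = 1/(h·2πrL)):
R_inner film = 1/(h_i·2πr₁L) = 1/(780×2π×0.022×1) = 0.009275 K/W
R_carbon steel pipe wall = ln(29.1/22)/(2π×49.1×1) = 9.066×10^-4 K/W
R_polyurethane foam = ln(69.1/29.1)/(2π×0.0309×1) = 4.454 K/W
R_cellular glass = ln(104.1/69.1)/(2π×0.0443×1) = 1.472 K/W
R_outer film = 1/(h_o·2πr_oL) = 1/(9.61×2π×0.1041×1) = 0.1591 K/W
R_total = 6.096 K/W
Q = ΔT/R_total = 221/6.096
Q = 36.3 W/m
T_interface = T_inner + Q·ΣR(inner→interface) = -196 + 36.3×4.465

T ≈ -34.1 °C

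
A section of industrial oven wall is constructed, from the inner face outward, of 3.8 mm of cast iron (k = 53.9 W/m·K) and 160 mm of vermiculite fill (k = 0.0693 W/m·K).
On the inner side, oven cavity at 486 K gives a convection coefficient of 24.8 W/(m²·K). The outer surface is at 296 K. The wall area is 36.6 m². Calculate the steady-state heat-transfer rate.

Q ≈ 2960 W

Series thermal resistances:
R_inner film = 1/(h_i·A) = 1/(24.8×36.6) = 0.001102 K/W
R_cast iron = L/(kA) = 0.0038/(53.9×36.6) = 1.926×10^-6 K/W
R_vermiculite fill = L/(kA) = 0.16/(0.0693×36.6) = 0.06308 K/W
R_total = 0.06419 K/W
Q = ΔT / R_total = 190 / 0.06419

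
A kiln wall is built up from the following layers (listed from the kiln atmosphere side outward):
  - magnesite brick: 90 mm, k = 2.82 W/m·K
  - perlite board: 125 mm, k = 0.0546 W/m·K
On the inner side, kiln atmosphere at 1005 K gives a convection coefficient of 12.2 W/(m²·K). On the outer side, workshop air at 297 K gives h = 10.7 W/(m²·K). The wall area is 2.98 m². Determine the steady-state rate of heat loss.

Using the resistance-network approach (series):
R_inner film = 1/(h_i·A) = 1/(12.2×2.98) = 0.02751 K/W
R_magnesite brick = L/(kA) = 0.09/(2.82×2.98) = 0.01071 K/W
R_perlite board = L/(kA) = 0.125/(0.0546×2.98) = 0.7682 K/W
R_outer film = 1/(h_o·A) = 1/(10.7×2.98) = 0.03136 K/W
R_total = 0.8378 K/W
Q = ΔT / R_total = 708 / 0.8378

Q ≈ 845 W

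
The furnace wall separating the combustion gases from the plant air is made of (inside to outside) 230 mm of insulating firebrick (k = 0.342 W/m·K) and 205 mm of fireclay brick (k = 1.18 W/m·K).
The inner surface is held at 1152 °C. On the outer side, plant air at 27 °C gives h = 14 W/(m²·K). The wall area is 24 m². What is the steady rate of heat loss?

Treating each layer as a thermal resistance in series:
R_insulating firebrick = L/(kA) = 0.23/(0.342×24) = 0.02802 K/W
R_fireclay brick = L/(kA) = 0.205/(1.18×24) = 0.007239 K/W
R_outer film = 1/(h_o·A) = 1/(14×24) = 0.002976 K/W
R_total = 0.03824 K/W
Q = ΔT / R_total = 1125 / 0.03824

Q ≈ 29400 W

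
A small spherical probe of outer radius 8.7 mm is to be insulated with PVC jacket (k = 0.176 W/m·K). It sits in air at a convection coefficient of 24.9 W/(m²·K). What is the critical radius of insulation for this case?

For a sphere r_cr = 2k/h = 2×0.176/24.9
r_cr = 14.1 mm; since the bare radius (8.7 mm) is below r_cr, adding a thin layer of insulation will *increase* heat loss.

r_cr ≈ 14.1 mm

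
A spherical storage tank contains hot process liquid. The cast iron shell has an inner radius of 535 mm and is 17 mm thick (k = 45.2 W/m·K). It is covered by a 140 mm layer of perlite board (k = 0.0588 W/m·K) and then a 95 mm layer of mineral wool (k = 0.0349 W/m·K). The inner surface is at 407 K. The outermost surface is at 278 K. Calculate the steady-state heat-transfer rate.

Radial (spherical) resistances in series:
R_cast iron shell = (1/0.535 − 1/0.552)/(4π×45.2) = 1.013×10^-4 K/W
R_perlite board = (1/0.552 − 1/0.692)/(4π×0.0588) = 0.496 K/W
R_mineral wool = (1/0.692 − 1/0.787)/(4π×0.0349) = 0.3977 K/W
R_total = 0.8939 K/W
Q = ΔT/R_total = 129/0.8939

Q ≈ 144 W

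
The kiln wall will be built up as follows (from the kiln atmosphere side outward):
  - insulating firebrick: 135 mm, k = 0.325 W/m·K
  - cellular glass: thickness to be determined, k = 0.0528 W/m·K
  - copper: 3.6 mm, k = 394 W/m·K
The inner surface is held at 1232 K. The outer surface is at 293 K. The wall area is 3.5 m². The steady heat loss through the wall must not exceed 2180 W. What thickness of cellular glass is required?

L ≈ 57.7 mm

Treating each layer as a thermal resistance in series:
R_insulating firebrick = L/(kA) = 0.135/(0.325×3.5) = 0.1187 K/W
R_copper = L/(kA) = 0.0036/(394×3.5) = 2.611×10^-6 K/W
Sum of the known resistances R_other = 0.1187 K/W
Required total resistance R_tot = ΔT/Q_allow = 939/2180 = 0.4307 K/W
R_cellular glass = R_tot − R_other = 0.3121 K/W
L = R·k·A = 0.3121×0.0528×3.5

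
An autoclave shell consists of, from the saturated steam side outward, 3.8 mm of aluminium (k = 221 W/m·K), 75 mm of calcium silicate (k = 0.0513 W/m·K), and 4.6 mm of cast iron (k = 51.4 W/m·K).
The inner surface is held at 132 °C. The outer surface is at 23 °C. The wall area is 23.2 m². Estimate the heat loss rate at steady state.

Using the resistance-network approach (series):
R_aluminium = L/(kA) = 0.0038/(221×23.2) = 7.411×10^-7 K/W
R_calcium silicate = L/(kA) = 0.075/(0.0513×23.2) = 0.06302 K/W
R_cast iron = L/(kA) = 0.0046/(51.4×23.2) = 3.858×10^-6 K/W
R_total = 0.06302 K/W
Q = ΔT / R_total = 109 / 0.06302

Q ≈ 1730 W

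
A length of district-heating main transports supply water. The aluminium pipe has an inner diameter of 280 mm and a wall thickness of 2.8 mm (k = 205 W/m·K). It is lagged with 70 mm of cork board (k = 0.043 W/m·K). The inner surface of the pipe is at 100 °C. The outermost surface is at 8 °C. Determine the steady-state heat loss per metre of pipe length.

q′ ≈ 62.3 W/m

For a radial system each layer contributes R = ln(r_out/r_in)/(2πkL); films add R = 1/(hA).
R_aluminium pipe wall = ln(142.8/140)/(2π×205×1) = 1.537×10^-5 K/W
R_cork board = ln(212.8/142.8)/(2π×0.043×1) = 1.476 K/W
R_total = 1.476 K/W
Q = ΔT/R_total = 92/1.476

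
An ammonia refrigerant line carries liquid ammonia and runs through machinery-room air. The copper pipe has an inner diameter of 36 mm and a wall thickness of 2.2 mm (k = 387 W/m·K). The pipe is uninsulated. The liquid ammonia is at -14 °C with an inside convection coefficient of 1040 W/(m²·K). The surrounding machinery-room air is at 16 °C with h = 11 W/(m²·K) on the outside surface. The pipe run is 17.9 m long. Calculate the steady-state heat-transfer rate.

Q ≈ 741 W

Radial resistances (cylindrical: R_cond = ln(r_o/r_i)/(2πkL), R_conv = 1/(h·2πrL)):
R_inner film = 1/(h_i·2πr₁L) = 1/(1040×2π×0.018×17.9) = 4.75×10^-4 K/W
R_copper pipe wall = ln(20.2/18)/(2π×387×17.9) = 2.649×10^-6 K/W
R_outer film = 1/(h_o·2πr_oL) = 1/(11×2π×0.0202×17.9) = 0.04002 K/W
R_total = 0.04049 K/W
Q = ΔT/R_total = 30/0.04049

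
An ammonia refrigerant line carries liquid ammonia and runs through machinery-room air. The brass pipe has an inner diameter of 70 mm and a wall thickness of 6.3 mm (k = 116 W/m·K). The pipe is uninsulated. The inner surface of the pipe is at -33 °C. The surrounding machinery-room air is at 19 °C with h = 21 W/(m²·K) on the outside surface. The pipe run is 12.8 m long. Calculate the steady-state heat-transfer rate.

Q ≈ 3620 W

Per-layer cylindrical resistances, series-summed:
R_brass pipe wall = ln(41.3/35)/(2π×116×12.8) = 1.774×10^-5 K/W
R_outer film = 1/(h_o·2πr_oL) = 1/(21×2π×0.0413×12.8) = 0.01434 K/W
R_total = 0.01435 K/W
Q = ΔT/R_total = 52/0.01435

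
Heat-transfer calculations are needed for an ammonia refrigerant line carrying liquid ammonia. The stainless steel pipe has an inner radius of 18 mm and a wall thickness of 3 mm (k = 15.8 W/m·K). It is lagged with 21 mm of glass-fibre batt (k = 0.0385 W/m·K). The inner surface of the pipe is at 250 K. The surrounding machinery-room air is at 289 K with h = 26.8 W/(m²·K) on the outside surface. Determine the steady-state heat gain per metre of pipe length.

Cylindrical conduction, so R = ln(r₂/r₁)/(2πkL) per layer, in series:
R_stainless steel pipe wall = ln(21/18)/(2π×15.8×1) = 0.001553 K/W
R_glass-fibre batt = ln(42/21)/(2π×0.0385×1) = 2.865 K/W
R_outer film = 1/(h_o·2πr_oL) = 1/(26.8×2π×0.042×1) = 0.1414 K/W
R_total = 3.008 K/W
Q = ΔT/R_total = 39/3.008

q′ ≈ 13 W/m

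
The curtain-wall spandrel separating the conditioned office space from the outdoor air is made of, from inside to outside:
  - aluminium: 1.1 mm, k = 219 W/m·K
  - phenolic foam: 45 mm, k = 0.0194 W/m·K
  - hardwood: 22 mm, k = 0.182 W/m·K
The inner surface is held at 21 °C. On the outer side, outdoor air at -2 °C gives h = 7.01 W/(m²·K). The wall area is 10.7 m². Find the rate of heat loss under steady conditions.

Model the wall as resistances in series:
R_aluminium = L/(kA) = 0.0011/(219×10.7) = 4.694×10^-7 K/W
R_phenolic foam = L/(kA) = 0.045/(0.0194×10.7) = 0.2168 K/W
R_hardwood = L/(kA) = 0.022/(0.182×10.7) = 0.0113 K/W
R_outer film = 1/(h_o·A) = 1/(7.01×10.7) = 0.01333 K/W
R_total = 0.2414 K/W
Q = ΔT / R_total = 23 / 0.2414

Q ≈ 95.3 W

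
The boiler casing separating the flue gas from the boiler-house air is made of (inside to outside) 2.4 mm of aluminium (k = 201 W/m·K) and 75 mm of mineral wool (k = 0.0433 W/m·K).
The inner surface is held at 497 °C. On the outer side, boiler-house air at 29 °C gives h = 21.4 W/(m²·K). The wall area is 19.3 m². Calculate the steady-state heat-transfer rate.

Q ≈ 5080 W

Thermal resistances in series:
R_aluminium = L/(kA) = 0.0024/(201×19.3) = 6.187×10^-7 K/W
R_mineral wool = L/(kA) = 0.075/(0.0433×19.3) = 0.08975 K/W
R_outer film = 1/(h_o·A) = 1/(21.4×19.3) = 0.002421 K/W
R_total = 0.09217 K/W
Q = ΔT / R_total = 468 / 0.09217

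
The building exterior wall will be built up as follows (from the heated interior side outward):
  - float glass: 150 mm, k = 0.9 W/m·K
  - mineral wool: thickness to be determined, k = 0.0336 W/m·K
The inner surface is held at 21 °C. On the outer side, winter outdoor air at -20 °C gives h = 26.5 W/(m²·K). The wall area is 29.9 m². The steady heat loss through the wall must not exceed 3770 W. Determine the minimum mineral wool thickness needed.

Series thermal resistances:
R_float glass = L/(kA) = 0.15/(0.9×29.9) = 0.005574 K/W
R_outer film = 1/(h_o·A) = 1/(26.5×29.9) = 0.001262 K/W
Sum of the known resistances R_other = 0.006836 K/W
Required total resistance R_tot = ΔT/Q_allow = 41/3770 = 0.01088 K/W
R_mineral wool = R_tot − R_other = 0.004039 K/W
L = R·k·A = 0.004039×0.0336×29.9

L ≈ 4.06 mm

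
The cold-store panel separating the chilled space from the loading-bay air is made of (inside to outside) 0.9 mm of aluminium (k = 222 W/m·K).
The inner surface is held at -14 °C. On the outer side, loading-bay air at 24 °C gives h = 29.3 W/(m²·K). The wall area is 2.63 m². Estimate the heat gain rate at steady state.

Using the resistance-network approach (series):
R_aluminium = L/(kA) = 0.0009/(222×2.63) = 1.541×10^-6 K/W
R_outer film = 1/(h_o·A) = 1/(29.3×2.63) = 0.01298 K/W
R_total = 0.01298 K/W
Q = ΔT / R_total = 38 / 0.01298

Q ≈ 2930 W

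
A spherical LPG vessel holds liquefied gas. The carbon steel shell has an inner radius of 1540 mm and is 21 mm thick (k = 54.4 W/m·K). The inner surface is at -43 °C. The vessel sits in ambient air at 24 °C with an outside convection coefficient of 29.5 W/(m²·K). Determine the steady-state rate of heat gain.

Q ≈ 59800 W

Radial (spherical) resistances in series:
R_carbon steel shell = (1/1.54 − 1/1.561)/(4π×54.4) = 1.278×10^-5 K/W
R_outer film = 1/(h·4πr_o²) = 1/(29.5×4π×1.561²) = 0.001107 K/W
R_total = 0.00112 K/W
Q = ΔT/R_total = 67/0.00112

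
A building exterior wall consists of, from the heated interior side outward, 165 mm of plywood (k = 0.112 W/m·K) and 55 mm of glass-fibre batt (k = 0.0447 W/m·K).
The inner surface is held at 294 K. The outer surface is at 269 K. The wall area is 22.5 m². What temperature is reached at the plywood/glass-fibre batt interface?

T ≈ 280 K

Treating each layer as a thermal resistance in series:
R_plywood = L/(kA) = 0.165/(0.112×22.5) = 0.06548 K/W
R_glass-fibre batt = L/(kA) = 0.055/(0.0447×22.5) = 0.05469 K/W
R_total = 0.1202 K/W;  Q = ΔT/R_total = 25/0.1202 = 208.1 W
T_interface = T_inner − Q·ΣR(inner→interface) = 294 − 208×0.06548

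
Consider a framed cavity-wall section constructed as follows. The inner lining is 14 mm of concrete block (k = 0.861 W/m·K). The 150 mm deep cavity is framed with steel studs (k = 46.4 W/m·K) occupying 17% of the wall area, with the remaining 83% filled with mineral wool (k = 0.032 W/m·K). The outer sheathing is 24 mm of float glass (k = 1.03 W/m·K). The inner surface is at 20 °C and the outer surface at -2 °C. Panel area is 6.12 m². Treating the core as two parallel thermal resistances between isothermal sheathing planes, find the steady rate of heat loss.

Sheathing layers in series; stud and cavity paths in parallel between them.
R_inner = 0.014/(0.861×6.12) = 0.002657 K/W
R_stud  = 0.15/(46.4×0.17×6.12) = 0.003107 K/W
R_cav   = 0.15/(0.032×0.83×6.12) = 0.9228 K/W
1/R_core = 1/R_stud + 1/R_cav → R_core = 0.003097 K/W
R_outer = 0.024/(1.03×6.12) = 0.003807 K/W
R_total = 0.009561 K/W
Q = ΔT/R_total = 22/0.009561

Q ≈ 2300 W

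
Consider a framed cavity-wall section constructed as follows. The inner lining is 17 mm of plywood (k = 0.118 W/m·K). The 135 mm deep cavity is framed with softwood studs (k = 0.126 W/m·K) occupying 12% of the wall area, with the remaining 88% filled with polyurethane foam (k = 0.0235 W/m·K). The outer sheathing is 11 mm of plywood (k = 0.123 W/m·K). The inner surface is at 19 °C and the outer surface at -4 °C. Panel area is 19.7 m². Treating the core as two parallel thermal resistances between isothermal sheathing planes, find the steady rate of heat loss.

Q ≈ 113 W

Sheathing layers in series; stud and cavity paths in parallel between them.
R_inner = 0.017/(0.118×19.7) = 0.007313 K/W
R_stud  = 0.135/(0.126×0.12×19.7) = 0.4532 K/W
R_cav   = 0.135/(0.0235×0.88×19.7) = 0.3314 K/W
1/R_core = 1/R_stud + 1/R_cav → R_core = 0.1914 K/W
R_outer = 0.011/(0.123×19.7) = 0.00454 K/W
R_total = 0.2033 K/W
Q = ΔT/R_total = 23/0.2033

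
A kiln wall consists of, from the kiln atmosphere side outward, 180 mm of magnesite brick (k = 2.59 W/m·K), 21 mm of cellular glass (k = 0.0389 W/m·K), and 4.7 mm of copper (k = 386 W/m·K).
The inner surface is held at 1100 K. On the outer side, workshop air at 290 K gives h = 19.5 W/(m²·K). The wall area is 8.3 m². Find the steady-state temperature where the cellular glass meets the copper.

Thermal resistances in series:
R_magnesite brick = L/(kA) = 0.18/(2.59×8.3) = 0.008373 K/W
R_cellular glass = L/(kA) = 0.021/(0.0389×8.3) = 0.06504 K/W
R_copper = L/(kA) = 0.0047/(386×8.3) = 1.467×10^-6 K/W
R_outer film = 1/(h_o·A) = 1/(19.5×8.3) = 0.006179 K/W
R_total = 0.07959 K/W;  Q = ΔT/R_total = 810/0.07959 = 10180 W
T_interface = T_inner − Q·ΣR(inner→interface) = 1100 − 10200×0.07341

T ≈ 353 K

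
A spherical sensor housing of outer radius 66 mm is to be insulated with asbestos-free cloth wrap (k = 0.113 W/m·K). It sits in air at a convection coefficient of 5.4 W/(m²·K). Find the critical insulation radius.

r_cr ≈ 41.9 mm

For a sphere r_cr = 2k/h = 2×0.113/5.4
r_cr = 41.9 mm; since the bare radius (66 mm) is above r_cr, any added insulation will reduce heat loss.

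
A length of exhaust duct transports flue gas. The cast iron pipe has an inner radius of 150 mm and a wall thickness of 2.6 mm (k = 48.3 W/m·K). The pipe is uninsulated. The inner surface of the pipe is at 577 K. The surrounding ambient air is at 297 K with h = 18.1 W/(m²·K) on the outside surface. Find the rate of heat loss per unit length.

For a radial system each layer contributes R = ln(r_out/r_in)/(2πkL); films add R = 1/(hA).
R_cast iron pipe wall = ln(152.6/150)/(2π×48.3×1) = 5.663×10^-5 K/W
R_outer film = 1/(h_o·2πr_oL) = 1/(18.1×2π×0.1526×1) = 0.05762 K/W
R_total = 0.05768 K/W
Q = ΔT/R_total = 280/0.05768

q′ ≈ 4850 W/m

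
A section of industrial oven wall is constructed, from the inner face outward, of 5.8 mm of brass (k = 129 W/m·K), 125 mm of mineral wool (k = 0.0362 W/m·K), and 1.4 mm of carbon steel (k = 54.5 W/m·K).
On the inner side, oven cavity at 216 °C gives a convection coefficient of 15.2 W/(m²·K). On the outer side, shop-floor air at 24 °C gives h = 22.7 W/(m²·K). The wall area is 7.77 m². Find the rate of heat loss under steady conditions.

Treating each layer as a thermal resistance in series:
R_inner film = 1/(h_i·A) = 1/(15.2×7.77) = 0.008467 K/W
R_brass = L/(kA) = 0.0058/(129×7.77) = 5.787×10^-6 K/W
R_mineral wool = L/(kA) = 0.125/(0.0362×7.77) = 0.4444 K/W
R_carbon steel = L/(kA) = 0.0014/(54.5×7.77) = 3.306×10^-6 K/W
R_outer film = 1/(h_o·A) = 1/(22.7×7.77) = 0.00567 K/W
R_total = 0.4586 K/W
Q = ΔT / R_total = 192 / 0.4586

Q ≈ 419 W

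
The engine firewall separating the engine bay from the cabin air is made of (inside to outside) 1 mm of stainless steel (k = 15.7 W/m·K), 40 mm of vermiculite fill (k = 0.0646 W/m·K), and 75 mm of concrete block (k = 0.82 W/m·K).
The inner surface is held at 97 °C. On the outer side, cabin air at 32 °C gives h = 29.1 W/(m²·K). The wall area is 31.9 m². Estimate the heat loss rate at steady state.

Treating each layer as a thermal resistance in series:
R_stainless steel = L/(kA) = 0.001/(15.7×31.9) = 1.997×10^-6 K/W
R_vermiculite fill = L/(kA) = 0.04/(0.0646×31.9) = 0.01941 K/W
R_concrete block = L/(kA) = 0.075/(0.82×31.9) = 0.002867 K/W
R_outer film = 1/(h_o·A) = 1/(29.1×31.9) = 0.001077 K/W
R_total = 0.02336 K/W
Q = ΔT / R_total = 65 / 0.02336

Q ≈ 2780 W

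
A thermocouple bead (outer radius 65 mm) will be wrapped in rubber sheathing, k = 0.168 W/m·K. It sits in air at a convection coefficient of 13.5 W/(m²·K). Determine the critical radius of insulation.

r_cr ≈ 24.9 mm

For a sphere r_cr = 2k/h = 2×0.168/13.5
r_cr = 24.9 mm; since the bare radius (65 mm) is above r_cr, any added insulation will reduce heat loss.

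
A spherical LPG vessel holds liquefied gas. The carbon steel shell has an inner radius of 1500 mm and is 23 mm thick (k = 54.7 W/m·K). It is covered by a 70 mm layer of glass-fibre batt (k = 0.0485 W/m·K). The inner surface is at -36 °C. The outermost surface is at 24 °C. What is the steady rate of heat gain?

Q ≈ 1270 W

Radial (spherical) resistances in series:
R_carbon steel shell = (1/1.5 − 1/1.523)/(4π×54.7) = 1.465×10^-5 K/W
R_glass-fibre batt = (1/1.523 − 1/1.593)/(4π×0.0485) = 0.04734 K/W
R_total = 0.04735 K/W
Q = ΔT/R_total = 60/0.04735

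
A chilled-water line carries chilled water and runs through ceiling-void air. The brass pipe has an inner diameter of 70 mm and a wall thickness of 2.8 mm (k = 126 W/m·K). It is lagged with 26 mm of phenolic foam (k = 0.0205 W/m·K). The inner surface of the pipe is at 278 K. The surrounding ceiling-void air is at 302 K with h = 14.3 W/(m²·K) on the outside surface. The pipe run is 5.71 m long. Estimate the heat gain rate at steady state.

For a radial system each layer contributes R = ln(r_out/r_in)/(2πkL); films add R = 1/(hA).
R_brass pipe wall = ln(37.8/35)/(2π×126×5.71) = 1.702×10^-5 K/W
R_phenolic foam = ln(63.8/37.8)/(2π×0.0205×5.71) = 0.7117 K/W
R_outer film = 1/(h_o·2πr_oL) = 1/(14.3×2π×0.0638×5.71) = 0.03055 K/W
R_total = 0.7423 K/W
Q = ΔT/R_total = 24/0.7423

Q ≈ 32.3 W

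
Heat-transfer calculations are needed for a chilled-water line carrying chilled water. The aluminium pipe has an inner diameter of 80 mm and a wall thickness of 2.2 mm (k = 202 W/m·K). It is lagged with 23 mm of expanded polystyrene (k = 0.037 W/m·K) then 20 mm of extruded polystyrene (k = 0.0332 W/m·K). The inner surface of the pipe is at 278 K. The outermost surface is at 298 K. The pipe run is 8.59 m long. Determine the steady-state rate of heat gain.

Q ≈ 54.5 W

Treating each annulus and film as a series resistance:
R_aluminium pipe wall = ln(42.2/40)/(2π×202×8.59) = 4.911×10^-6 K/W
R_expanded polystyrene = ln(65.2/42.2)/(2π×0.037×8.59) = 0.2178 K/W
R_extruded polystyrene = ln(85.2/65.2)/(2π×0.0332×8.59) = 0.1493 K/W
R_total = 0.3672 K/W
Q = ΔT/R_total = 20/0.3672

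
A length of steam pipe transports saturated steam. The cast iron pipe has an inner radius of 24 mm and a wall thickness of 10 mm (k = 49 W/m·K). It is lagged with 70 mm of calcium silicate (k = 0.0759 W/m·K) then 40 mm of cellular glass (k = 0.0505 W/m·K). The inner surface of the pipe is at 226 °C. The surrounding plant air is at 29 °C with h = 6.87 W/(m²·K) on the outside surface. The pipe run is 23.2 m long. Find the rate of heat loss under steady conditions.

Q ≈ 1290 W

For a radial system each layer contributes R = ln(r_out/r_in)/(2πkL); films add R = 1/(hA).
R_cast iron pipe wall = ln(34/24)/(2π×49×23.2) = 4.876×10^-5 K/W
R_calcium silicate = ln(104/34)/(2π×0.0759×23.2) = 0.1011 K/W
R_cellular glass = ln(144/104)/(2π×0.0505×23.2) = 0.04421 K/W
R_outer film = 1/(h_o·2πr_oL) = 1/(6.87×2π×0.144×23.2) = 0.006934 K/W
R_total = 0.1522 K/W
Q = ΔT/R_total = 197/0.1522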